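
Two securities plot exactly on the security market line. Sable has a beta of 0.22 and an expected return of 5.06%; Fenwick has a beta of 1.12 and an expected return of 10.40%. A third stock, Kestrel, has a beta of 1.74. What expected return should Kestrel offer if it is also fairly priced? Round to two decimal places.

MRP (SML slope) = (10.40% − 5.06%) / (1.12 − 0.22) = 5.34% / 0.90 = 5.9333%
R_f (intercept) = 5.06% − 0.22 × 5.9333% = 3.7547%
E(R_Kestrel) = R_f + β × MRP = 3.7547% + 1.74 × 5.9333% = 14.08%

14.08%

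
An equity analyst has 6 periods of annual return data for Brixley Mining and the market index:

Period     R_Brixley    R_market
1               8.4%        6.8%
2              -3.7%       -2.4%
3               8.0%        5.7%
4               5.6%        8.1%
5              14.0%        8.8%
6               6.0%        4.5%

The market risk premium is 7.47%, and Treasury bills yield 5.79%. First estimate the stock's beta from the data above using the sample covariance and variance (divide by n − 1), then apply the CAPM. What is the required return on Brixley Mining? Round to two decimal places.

15.41%

Mean R_i = (8.4 − 3.7 + 8.0 + 5.6 + 14.0 + 6.0) / 6 = 6.3833%
Mean R_m = (6.8 − 2.4 + 5.7 + 8.1 + 8.8 + 4.5) / 6 = 5.2500%
Σ(R_i − R̄_i)(R_m − R̄_m) = 106.0850  ⇒  Cov = 106.0850 / 5 = 21.2170
Σ(R_m − R̄_m)² = 82.4150  ⇒  Var(R_m) = 82.4150 / 5 = 16.4830
β = Cov / Var(R_m) = 21.2170 / 16.4830 = 1.2872
E(R) = R_f + β × MRP = 5.79% + 1.2872 × 7.47% = 15.41%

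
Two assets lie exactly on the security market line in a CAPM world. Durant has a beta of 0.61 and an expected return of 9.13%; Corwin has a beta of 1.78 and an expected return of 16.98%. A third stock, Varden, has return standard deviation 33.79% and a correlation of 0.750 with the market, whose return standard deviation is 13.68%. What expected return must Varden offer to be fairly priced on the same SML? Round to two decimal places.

17.47%

MRP = (16.98% − 9.13%) / (1.78 − 0.61) = 6.7094%
R_f = 9.13% − 0.61 × 6.7094% = 5.0373%
β_Varden = ρ·σ_i/σ_m = 0.750 × 33.79 / 13.68 = 1.8525
E(R_Varden) = R_f + β × MRP = 5.0373% + 1.8525 × 6.7094% = 17.47%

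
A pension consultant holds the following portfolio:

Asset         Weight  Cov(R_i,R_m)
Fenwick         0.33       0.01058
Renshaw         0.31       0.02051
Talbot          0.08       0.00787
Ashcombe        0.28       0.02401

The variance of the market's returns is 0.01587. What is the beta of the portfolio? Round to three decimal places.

β_Fenwick = 0.01058 / 0.01587 = 0.6667
β_Renshaw = 0.02051 / 0.01587 = 1.2924
β_Talbot = 0.00787 / 0.01587 = 0.4959
β_Ashcombe = 0.02401 / 0.01587 = 1.5129
β_P = Σ w_i β_i = 0.33×0.6667 + 0.31×1.2924 + 0.08×0.4959 + 0.28×1.5129 = 1.0839

1.084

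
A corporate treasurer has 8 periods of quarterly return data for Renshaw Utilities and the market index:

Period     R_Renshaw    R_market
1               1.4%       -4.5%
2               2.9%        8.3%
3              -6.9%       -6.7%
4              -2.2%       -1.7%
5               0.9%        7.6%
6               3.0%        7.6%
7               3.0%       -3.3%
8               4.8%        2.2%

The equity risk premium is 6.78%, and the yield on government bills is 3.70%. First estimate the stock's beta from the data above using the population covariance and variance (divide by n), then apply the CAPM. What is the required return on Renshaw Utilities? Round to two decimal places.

6.07%

Mean R_i = (1.4 + 2.9 − 6.9 − 2.2 + 0.9 + 3.0 + 3.0 + 4.8) / 8 = 0.8625%
Mean R_m = (-4.5 + 8.3 − 6.7 − 1.7 + 7.6 + 7.6 − 3.3 + 2.2) / 8 = 1.1875%
Σ(R_i − R̄_i)(R_m − R̄_m) = 89.8463  ⇒  Cov = 89.8463 / 8 = 11.2308
Σ(R_m − R̄_m)² = 256.8888  ⇒  Var(R_m) = 256.8888 / 8 = 32.1111
β = Cov / Var(R_m) = 11.2308 / 32.1111 = 0.3497
E(R) = R_f + β × MRP = 3.70% + 0.3497 × 6.78% = 6.07%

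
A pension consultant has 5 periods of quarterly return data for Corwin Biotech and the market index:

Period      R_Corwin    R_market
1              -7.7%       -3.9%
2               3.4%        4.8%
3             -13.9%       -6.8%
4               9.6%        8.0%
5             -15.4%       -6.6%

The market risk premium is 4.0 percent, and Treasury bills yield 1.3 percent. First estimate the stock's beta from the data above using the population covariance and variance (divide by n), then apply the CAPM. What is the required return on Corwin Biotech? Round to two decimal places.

Mean R_i = (-7.7 + 3.4 − 13.9 + 9.6 − 15.4) / 5 = -4.8000%
Mean R_m = (-3.9 + 4.8 − 6.8 + 8.0 − 6.6) / 5 = -0.9000%
Σ(R_i − R̄_i)(R_m − R̄_m) = 297.7100  ⇒  Cov = 297.7100 / 5 = 59.5420
Σ(R_m − R̄_m)² = 188.0000  ⇒  Var(R_m) = 188.0000 / 5 = 37.6000
β = Cov / Var(R_m) = 59.5420 / 37.6000 = 1.5836
E(R) = R_f + β × MRP = 1.3% + 1.5836 × 4.0% = 7.63%

7.63%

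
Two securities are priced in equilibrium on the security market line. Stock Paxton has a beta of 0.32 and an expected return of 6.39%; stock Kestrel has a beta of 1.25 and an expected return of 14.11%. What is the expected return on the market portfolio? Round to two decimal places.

12.03%

Both satisfy E(R) = R_f + β·MRP, so the slope of the SML is
MRP = (14.11% − 6.39%) / (1.25 − 0.32) = 7.72% / 0.93 = 8.3011%
R_f = E(R_Paxton) − β_Paxton·MRP = 6.39% − 0.32 × 8.3011% = 3.7336%
E(R_m) = R_f + MRP = 3.7336% + 8.3011% = 12.03%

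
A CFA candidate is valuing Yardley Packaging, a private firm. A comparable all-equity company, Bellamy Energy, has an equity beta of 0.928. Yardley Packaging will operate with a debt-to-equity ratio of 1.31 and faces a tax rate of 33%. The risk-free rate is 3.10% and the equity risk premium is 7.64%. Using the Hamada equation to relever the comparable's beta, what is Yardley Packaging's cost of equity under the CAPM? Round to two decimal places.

β_L = β_U × [1 + (1 − t)(D/E)] = 0.928 × [1 + (1 − 0.33) × 1.31]
    = 0.928 × [1 + 0.67 × 1.31] = 0.928 × 1.8777 = 1.7425
E(R) = R_f + β_L × MRP = 3.10% + 1.7425 × 7.64% = 16.41%

16.41%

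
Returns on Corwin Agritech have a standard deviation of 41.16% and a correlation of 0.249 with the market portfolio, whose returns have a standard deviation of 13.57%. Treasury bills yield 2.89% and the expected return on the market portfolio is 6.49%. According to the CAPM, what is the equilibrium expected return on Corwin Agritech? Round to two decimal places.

5.61%

β = ρ × σ_i / σ_m = 0.249 × 41.16% / 13.57% = 0.7553
MRP = 6.49% − 2.89% = 3.60%
E(R) = 2.89% + 0.7553 × 3.60% = 5.61%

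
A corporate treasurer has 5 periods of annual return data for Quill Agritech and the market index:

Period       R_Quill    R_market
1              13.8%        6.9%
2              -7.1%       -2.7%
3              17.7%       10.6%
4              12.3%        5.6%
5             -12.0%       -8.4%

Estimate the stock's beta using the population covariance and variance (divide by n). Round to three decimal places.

1.716

Mean R_i = (13.8 − 7.1 + 17.7 + 12.3 − 12.0) / 5 = 4.9400%
Mean R_m = (6.9 − 2.7 + 10.6 + 5.6 − 8.4) / 5 = 2.4000%
Σ(R_i − R̄_i)(R_m − R̄_m) = 412.4100  ⇒  Cov = 412.4100 / 5 = 82.4820
Σ(R_m − R̄_m)² = 240.3800  ⇒  Var(R_m) = 240.3800 / 5 = 48.0760
β = Cov / Var(R_m) = 82.4820 / 48.0760 = 1.7157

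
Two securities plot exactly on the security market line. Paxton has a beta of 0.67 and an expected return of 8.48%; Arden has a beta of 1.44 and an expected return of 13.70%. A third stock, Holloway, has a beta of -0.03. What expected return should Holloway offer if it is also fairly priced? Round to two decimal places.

MRP (SML slope) = (13.70% − 8.48%) / (1.44 − 0.67) = 5.22% / 0.77 = 6.7792%
R_f (intercept) = 8.48% − 0.67 × 6.7792% = 3.9379%
E(R_Holloway) = R_f + β × MRP = 3.9379% + -0.03 × 6.7792% = 3.73%

3.73%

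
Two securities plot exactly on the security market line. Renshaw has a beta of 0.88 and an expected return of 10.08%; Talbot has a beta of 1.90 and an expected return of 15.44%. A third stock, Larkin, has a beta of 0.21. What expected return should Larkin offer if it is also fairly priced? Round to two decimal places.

MRP (SML slope) = (15.44% − 10.08%) / (1.90 − 0.88) = 5.36% / 1.02 = 5.2549%
R_f (intercept) = 10.08% − 0.88 × 5.2549% = 5.4557%
E(R_Larkin) = R_f + β × MRP = 5.4557% + 0.21 × 5.2549% = 6.56%

6.56%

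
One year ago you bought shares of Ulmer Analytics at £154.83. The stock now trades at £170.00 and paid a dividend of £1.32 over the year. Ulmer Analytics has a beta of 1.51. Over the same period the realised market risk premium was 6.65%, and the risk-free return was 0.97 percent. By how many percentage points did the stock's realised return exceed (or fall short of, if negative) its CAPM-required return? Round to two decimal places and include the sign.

Realised HPR = (P1 + D1 − P0) / P0 = (170.00 + 1.32 − 154.83) / 154.83 = 16.49 / 154.83 = 10.6504%
CAPM required = R_f + β·MRP = 0.97% + 1.51 × 6.65% = 11.0115%
α = realised − required = 10.6504% − 11.0115% = -0.36%

-0.36%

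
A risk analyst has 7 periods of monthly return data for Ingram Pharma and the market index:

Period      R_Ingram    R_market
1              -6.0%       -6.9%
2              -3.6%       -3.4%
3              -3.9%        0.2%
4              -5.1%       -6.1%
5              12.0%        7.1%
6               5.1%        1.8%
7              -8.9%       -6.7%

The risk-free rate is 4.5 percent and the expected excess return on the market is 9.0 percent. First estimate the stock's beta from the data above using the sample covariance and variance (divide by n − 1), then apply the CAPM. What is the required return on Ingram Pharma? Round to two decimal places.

16.21%

Mean R_i = (-6.0 − 3.6 − 3.9 − 5.1 + 12.0 + 5.1 − 8.9) / 7 = -1.4857%
Mean R_m = (-6.9 − 3.4 + 0.2 − 6.1 + 7.1 + 1.8 − 6.7) / 7 = -2.0000%
Σ(R_i − R̄_i)(R_m − R̄_m) = 217.1800  ⇒  Cov = 217.1800 / 6 = 36.1967
Σ(R_m − R̄_m)² = 166.9600  ⇒  Var(R_m) = 166.9600 / 6 = 27.8267
β = Cov / Var(R_m) = 36.1967 / 27.8267 = 1.3008
E(R) = R_f + β × MRP = 4.5% + 1.3008 × 9.0% = 16.21%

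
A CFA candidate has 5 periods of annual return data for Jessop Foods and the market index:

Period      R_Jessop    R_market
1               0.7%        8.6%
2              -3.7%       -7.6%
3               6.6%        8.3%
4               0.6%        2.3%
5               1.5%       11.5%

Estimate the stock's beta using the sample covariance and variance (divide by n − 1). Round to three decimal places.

0.351

Mean R_i = (0.7 − 3.7 + 6.6 + 0.6 + 1.5) / 5 = 1.1400%
Mean R_m = (8.6 − 7.6 + 8.3 + 2.3 + 11.5) / 5 = 4.6200%
Σ(R_i − R̄_i)(R_m − R̄_m) = 81.2160  ⇒  Cov = 81.2160 / 4 = 20.3040
Σ(R_m − R̄_m)² = 231.4280  ⇒  Var(R_m) = 231.4280 / 4 = 57.8570
β = Cov / Var(R_m) = 20.3040 / 57.8570 = 0.3509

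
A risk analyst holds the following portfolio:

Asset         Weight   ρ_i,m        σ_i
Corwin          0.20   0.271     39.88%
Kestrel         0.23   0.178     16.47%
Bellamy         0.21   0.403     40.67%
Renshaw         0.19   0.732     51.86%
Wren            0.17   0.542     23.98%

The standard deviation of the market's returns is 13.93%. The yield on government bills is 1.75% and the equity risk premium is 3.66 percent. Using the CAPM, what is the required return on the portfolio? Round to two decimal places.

β_Corwin = 0.271 × 39.88% / 13.93% = 0.7758
β_Kestrel = 0.178 × 16.47% / 13.93% = 0.2105
β_Bellamy = 0.403 × 40.67% / 13.93% = 1.1766
β_Renshaw = 0.732 × 51.86% / 13.93% = 2.7252
β_Wren = 0.542 × 23.98% / 13.93% = 0.9330
β_P = Σ w_i β_i = 0.20×0.7758 + 0.23×0.2105 + 0.21×1.1766 + 0.19×2.7252 + 0.17×0.9330 = 1.1271
E(R_P) = R_f + β_P × MRP = 1.75% + 1.1271 × 3.66% = 5.88%

5.88%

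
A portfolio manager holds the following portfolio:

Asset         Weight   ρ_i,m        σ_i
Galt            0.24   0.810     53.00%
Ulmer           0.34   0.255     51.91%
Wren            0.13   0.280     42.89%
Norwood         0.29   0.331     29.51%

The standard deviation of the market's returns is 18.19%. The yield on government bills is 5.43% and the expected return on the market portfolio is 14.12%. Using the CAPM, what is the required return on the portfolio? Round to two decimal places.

β_Galt = 0.810 × 53.00% / 18.19% = 2.3601
β_Ulmer = 0.255 × 51.91% / 18.19% = 0.7277
β_Wren = 0.280 × 42.89% / 18.19% = 0.6602
β_Norwood = 0.331 × 29.51% / 18.19% = 0.5370
β_P = Σ w_i β_i = 0.24×2.3601 + 0.34×0.7277 + 0.13×0.6602 + 0.29×0.5370 = 1.0554
MRP = 14.12% − 5.43% = 8.69%
E(R_P) = R_f + β_P × MRP = 5.43% + 1.0554 × 8.69% = 14.60%

14.60%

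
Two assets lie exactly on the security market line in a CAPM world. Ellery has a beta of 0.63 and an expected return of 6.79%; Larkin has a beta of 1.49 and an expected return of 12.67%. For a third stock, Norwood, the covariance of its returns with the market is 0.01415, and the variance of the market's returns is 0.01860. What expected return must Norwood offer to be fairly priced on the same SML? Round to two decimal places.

MRP = (12.67% − 6.79%) / (1.49 − 0.63) = 6.8372%
R_f = 6.79% − 0.63 × 6.8372% = 2.4826%
β_Norwood = Cov / Var(R_m) = 0.01415 / 0.01860 = 0.7608
E(R_Norwood) = R_f + β × MRP = 2.4826% + 0.7608 × 6.8372% = 7.68%

7.68%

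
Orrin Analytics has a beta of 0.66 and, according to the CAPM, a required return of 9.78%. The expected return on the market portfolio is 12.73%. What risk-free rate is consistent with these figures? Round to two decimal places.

E(R) = R_f + β(E(R_m) − R_f) = R_f(1 − β) + β·E(R_m)
9.78% = R_f × (1 − 0.66) + 0.66 × 12.73%
9.78% = R_f × 0.34 + 8.4018%
R_f = (9.78% − 8.4018%) / 0.34 = 4.05%

4.05%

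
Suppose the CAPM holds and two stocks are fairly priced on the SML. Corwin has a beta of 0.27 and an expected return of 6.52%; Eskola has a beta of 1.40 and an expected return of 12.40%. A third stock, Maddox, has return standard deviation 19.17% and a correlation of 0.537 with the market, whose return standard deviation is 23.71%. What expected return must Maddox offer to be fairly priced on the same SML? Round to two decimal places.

MRP = (12.40% − 6.52%) / (1.40 − 0.27) = 5.2035%
R_f = 6.52% − 0.27 × 5.2035% = 5.1151%
β_Maddox = ρ·σ_i/σ_m = 0.537 × 19.17 / 23.71 = 0.4342
E(R_Maddox) = R_f + β × MRP = 5.1151% + 0.4342 × 5.2035% = 7.37%

7.37%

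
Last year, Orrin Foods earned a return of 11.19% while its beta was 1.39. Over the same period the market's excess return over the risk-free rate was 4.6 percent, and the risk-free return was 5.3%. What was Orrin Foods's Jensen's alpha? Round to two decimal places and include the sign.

-0.50%

CAPM benchmark = R_f + β(R_m − R_f) = 5.3% + 1.39 × 4.6% = 11.6940%
α = actual − benchmark = 11.19% − 11.6940% = -0.50%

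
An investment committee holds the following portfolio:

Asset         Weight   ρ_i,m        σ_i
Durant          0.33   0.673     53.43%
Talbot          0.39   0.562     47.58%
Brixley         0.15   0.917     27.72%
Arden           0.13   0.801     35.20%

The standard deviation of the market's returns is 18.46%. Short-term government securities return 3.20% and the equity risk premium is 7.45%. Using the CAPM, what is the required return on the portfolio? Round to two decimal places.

15.22%

β_Durant = 0.673 × 53.43% / 18.46% = 1.9479
β_Talbot = 0.562 × 47.58% / 18.46% = 1.4485
β_Brixley = 0.917 × 27.72% / 18.46% = 1.3770
β_Arden = 0.801 × 35.20% / 18.46% = 1.5274
β_P = Σ w_i β_i = 0.33×1.9479 + 0.39×1.4485 + 0.15×1.3770 + 0.13×1.5274 = 1.6128
E(R_P) = R_f + β_P × MRP = 3.20% + 1.6128 × 7.45% = 15.22%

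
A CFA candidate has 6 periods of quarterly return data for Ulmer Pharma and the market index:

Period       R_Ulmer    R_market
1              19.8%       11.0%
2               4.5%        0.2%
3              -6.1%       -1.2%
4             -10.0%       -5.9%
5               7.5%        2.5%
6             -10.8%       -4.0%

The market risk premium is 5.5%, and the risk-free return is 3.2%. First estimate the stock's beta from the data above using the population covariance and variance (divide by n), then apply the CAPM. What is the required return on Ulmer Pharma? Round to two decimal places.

Mean R_i = (19.8 + 4.5 − 6.1 − 10.0 + 7.5 − 10.8) / 6 = 0.8167%
Mean R_m = (11.0 + 0.2 − 1.2 − 5.9 + 2.5 − 4.0) / 6 = 0.4333%
Σ(R_i − R̄_i)(R_m − R̄_m) = 344.8467  ⇒  Cov = 344.8467 / 6 = 57.4745
Σ(R_m − R̄_m)² = 178.4133  ⇒  Var(R_m) = 178.4133 / 6 = 29.7356
β = Cov / Var(R_m) = 57.4745 / 29.7356 = 1.9329
E(R) = R_f + β × MRP = 3.2% + 1.9329 × 5.5% = 13.83%

13.83%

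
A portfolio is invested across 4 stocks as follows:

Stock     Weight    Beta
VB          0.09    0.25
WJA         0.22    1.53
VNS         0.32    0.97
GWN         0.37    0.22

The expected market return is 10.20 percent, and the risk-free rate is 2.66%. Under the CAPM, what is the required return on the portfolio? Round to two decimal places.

β_P = Σ w_i β_i = 0.09×0.25 + 0.22×1.53 + 0.32×0.97 + 0.37×0.22 = 0.7509
MRP = 10.20% − 2.66% = 7.54%
E(R_P) = R_f + β_P × MRP = 2.66% + 0.7509 × 7.54% = 8.32%

8.32%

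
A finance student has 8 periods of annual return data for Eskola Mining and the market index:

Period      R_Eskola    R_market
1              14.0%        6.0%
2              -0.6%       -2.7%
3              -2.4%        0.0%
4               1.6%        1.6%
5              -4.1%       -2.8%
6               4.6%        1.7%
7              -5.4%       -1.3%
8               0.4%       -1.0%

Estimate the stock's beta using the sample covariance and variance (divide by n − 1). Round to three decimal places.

Mean R_i = (14.0 − 0.6 − 2.4 + 1.6 − 4.1 + 4.6 − 5.4 + 0.4) / 8 = 1.0125%
Mean R_m = (6.0 − 2.7 + 0.0 + 1.6 − 2.8 + 1.7 − 1.3 − 1.0) / 8 = 0.1875%
Σ(R_i − R̄_i)(R_m − R̄_m) = 112.5813  ⇒  Cov = 112.5813 / 7 = 16.0830
Σ(R_m − R̄_m)² = 58.9888  ⇒  Var(R_m) = 58.9888 / 7 = 8.4270
β = Cov / Var(R_m) = 16.0830 / 8.4270 = 1.9085

1.909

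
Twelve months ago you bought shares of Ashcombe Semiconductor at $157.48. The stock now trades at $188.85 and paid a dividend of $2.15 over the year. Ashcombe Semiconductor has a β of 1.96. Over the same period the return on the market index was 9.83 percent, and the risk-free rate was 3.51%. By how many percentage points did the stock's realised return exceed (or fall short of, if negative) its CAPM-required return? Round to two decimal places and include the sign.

+5.39%

Realised HPR = (P1 + D1 − P0) / P0 = (188.85 + 2.15 − 157.48) / 157.48 = 33.52 / 157.48 = 21.2852%
MRP = 9.83% − 3.51% = 6.32%
CAPM required = R_f + β·MRP = 3.51% + 1.96 × 6.32% = 15.8972%
α = realised − required = 21.2852% − 15.8972% = +5.39%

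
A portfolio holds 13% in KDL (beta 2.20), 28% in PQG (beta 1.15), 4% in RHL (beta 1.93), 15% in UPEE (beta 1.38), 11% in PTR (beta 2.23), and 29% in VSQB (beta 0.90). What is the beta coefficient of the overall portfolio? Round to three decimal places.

1.399

β_P = Σ w_i β_i = 0.13×2.20 + 0.28×1.15 + 0.04×1.93 + 0.15×1.38 + 0.11×2.23 + 0.29×0.90 = 1.3985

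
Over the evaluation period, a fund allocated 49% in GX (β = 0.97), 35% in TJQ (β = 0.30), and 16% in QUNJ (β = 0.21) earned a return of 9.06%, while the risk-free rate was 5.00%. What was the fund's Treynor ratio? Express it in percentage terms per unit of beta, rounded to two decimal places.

β_P = 0.49×0.97 + 0.35×0.30 + 0.16×0.21 = 0.6139
Treynor = (R_P − R_f) / β_P = (9.06% − 5.00%) / 0.6139 = 4.06% / 0.6139 = 6.61%

6.61%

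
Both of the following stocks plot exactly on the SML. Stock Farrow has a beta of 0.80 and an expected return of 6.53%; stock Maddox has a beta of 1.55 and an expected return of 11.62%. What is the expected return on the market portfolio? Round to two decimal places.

Both satisfy E(R) = R_f + β·MRP, so the slope of the SML is
MRP = (11.62% − 6.53%) / (1.55 − 0.80) = 5.09% / 0.75 = 6.7867%
R_f = E(R_Farrow) − β_Farrow·MRP = 6.53% − 0.80 × 6.7867% = 1.1006%
E(R_m) = R_f + MRP = 1.1006% + 6.7867% = 7.89%

7.89%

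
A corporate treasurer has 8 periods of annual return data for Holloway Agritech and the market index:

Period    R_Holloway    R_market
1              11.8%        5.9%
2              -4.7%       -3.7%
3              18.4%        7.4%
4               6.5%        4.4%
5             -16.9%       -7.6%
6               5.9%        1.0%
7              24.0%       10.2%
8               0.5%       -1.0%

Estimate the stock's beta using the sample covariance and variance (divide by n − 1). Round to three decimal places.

2.127

Mean R_i = (11.8 − 4.7 + 18.4 + 6.5 − 16.9 + 5.9 + 24.0 + 0.5) / 8 = 5.6875%
Mean R_m = (5.9 − 3.7 + 7.4 + 4.4 − 7.6 + 1.0 + 10.2 − 1.0) / 8 = 2.0750%
Σ(R_i − R̄_i)(R_m − R̄_m) = 535.9975  ⇒  Cov = 535.9975 / 7 = 76.5711
Σ(R_m − R̄_m)² = 251.9750  ⇒  Var(R_m) = 251.9750 / 7 = 35.9964
β = Cov / Var(R_m) = 76.5711 / 35.9964 = 2.1272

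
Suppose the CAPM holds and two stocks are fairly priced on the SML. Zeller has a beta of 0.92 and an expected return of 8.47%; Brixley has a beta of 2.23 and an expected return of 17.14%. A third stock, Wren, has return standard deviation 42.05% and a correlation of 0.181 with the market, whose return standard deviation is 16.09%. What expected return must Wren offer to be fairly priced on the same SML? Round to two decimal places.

MRP = (17.14% − 8.47%) / (2.23 − 0.92) = 6.6183%
R_f = 8.47% − 0.92 × 6.6183% = 2.3812%
β_Wren = ρ·σ_i/σ_m = 0.181 × 42.05 / 16.09 = 0.4730
E(R_Wren) = R_f + β × MRP = 2.3812% + 0.4730 × 6.6183% = 5.51%

5.51%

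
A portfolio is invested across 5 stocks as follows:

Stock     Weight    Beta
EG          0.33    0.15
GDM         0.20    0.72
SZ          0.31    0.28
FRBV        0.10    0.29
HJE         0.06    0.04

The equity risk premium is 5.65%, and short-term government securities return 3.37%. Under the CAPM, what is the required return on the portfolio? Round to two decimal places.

β_P = Σ w_i β_i = 0.33×0.15 + 0.20×0.72 + 0.31×0.28 + 0.10×0.29 + 0.06×0.04 = 0.3117
E(R_P) = R_f + β_P × MRP = 3.37% + 0.3117 × 5.65% = 5.13%

5.13%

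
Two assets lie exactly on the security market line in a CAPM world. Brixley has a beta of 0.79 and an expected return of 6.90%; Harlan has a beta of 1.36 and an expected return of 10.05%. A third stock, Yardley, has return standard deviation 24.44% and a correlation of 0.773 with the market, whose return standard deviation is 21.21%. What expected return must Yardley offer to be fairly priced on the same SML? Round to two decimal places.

MRP = (10.05% − 6.90%) / (1.36 − 0.79) = 5.5263%
R_f = 6.90% − 0.79 × 5.5263% = 2.5342%
β_Yardley = ρ·σ_i/σ_m = 0.773 × 24.44 / 21.21 = 0.8907
E(R_Yardley) = R_f + β × MRP = 2.5342% + 0.8907 × 5.5263% = 7.46%

7.46%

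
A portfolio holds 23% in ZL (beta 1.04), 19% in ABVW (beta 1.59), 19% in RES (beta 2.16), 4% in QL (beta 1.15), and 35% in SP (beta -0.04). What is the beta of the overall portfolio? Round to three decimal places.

0.984

β_P = Σ w_i β_i = 0.23×1.04 + 0.19×1.59 + 0.19×2.16 + 0.04×1.15 + 0.35×-0.04 = 0.9837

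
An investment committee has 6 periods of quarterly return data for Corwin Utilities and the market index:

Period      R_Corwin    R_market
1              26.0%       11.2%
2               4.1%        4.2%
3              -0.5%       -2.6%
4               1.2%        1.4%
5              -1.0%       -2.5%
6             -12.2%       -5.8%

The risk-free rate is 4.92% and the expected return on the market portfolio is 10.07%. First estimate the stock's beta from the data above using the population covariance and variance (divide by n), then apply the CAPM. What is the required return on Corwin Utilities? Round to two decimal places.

Mean R_i = (26.0 + 4.1 − 0.5 + 1.2 − 1.0 − 12.2) / 6 = 2.9333%
Mean R_m = (11.2 + 4.2 − 2.6 + 1.4 − 2.5 − 5.8) / 6 = 0.9833%
Σ(R_i − R̄_i)(R_m − R̄_m) = 367.3533  ⇒  Cov = 367.3533 / 6 = 61.2256
Σ(R_m − R̄_m)² = 185.8883  ⇒  Var(R_m) = 185.8883 / 6 = 30.9814
β = Cov / Var(R_m) = 61.2256 / 30.9814 = 1.9762
MRP = 10.07% − 4.92% = 5.15%
E(R) = R_f + β × MRP = 4.92% + 1.9762 × 5.15% = 15.10%

15.10%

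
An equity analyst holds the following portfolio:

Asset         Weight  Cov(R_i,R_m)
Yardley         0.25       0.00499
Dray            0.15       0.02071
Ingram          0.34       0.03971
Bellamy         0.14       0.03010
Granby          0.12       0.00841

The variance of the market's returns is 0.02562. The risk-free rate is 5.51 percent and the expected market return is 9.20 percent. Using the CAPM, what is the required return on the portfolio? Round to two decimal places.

β_Yardley = 0.00499 / 0.02562 = 0.1948
β_Dray = 0.02071 / 0.02562 = 0.8084
β_Ingram = 0.03971 / 0.02562 = 1.5500
β_Bellamy = 0.03010 / 0.02562 = 1.1749
β_Granby = 0.00841 / 0.02562 = 0.3283
β_P = Σ w_i β_i = 0.25×0.1948 + 0.15×0.8084 + 0.34×1.5500 + 0.14×1.1749 + 0.12×0.3283 = 0.9008
MRP = 9.20% − 5.51% = 3.69%
E(R_P) = R_f + β_P × MRP = 5.51% + 0.9008 × 3.69% = 8.83%

8.83%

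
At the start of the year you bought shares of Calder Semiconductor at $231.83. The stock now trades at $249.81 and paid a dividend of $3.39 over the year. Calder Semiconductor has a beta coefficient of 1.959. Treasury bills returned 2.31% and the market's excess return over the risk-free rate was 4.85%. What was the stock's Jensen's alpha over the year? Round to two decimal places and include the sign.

-2.59%

Realised HPR = (P1 + D1 − P0) / P0 = (249.81 + 3.39 − 231.83) / 231.83 = 21.37 / 231.83 = 9.2180%
CAPM required = R_f + β·MRP = 2.31% + 1.959 × 4.85% = 11.81115%
α = realised − required = 9.2180% − 11.81115% = -2.59%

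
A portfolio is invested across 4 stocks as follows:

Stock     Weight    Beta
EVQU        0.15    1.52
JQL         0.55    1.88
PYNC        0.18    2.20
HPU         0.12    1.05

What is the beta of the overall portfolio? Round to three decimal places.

1.784

β_P = Σ w_i β_i = 0.15×1.52 + 0.55×1.88 + 0.18×2.20 + 0.12×1.05 = 1.7840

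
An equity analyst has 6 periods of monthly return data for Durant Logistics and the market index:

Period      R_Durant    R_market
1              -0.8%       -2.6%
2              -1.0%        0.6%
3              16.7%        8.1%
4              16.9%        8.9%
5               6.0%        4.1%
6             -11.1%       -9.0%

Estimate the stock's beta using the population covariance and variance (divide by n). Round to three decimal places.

1.576

Mean R_i = (-0.8 − 1.0 + 16.7 + 16.9 + 6.0 − 11.1) / 6 = 4.4500%
Mean R_m = (-2.6 + 0.6 + 8.1 + 8.9 + 4.1 − 9.0) / 6 = 1.6833%
Σ(R_i − R̄_i)(R_m − R̄_m) = 366.7150  ⇒  Cov = 366.7150 / 6 = 61.1192
Σ(R_m − R̄_m)² = 232.7483  ⇒  Var(R_m) = 232.7483 / 6 = 38.7914
β = Cov / Var(R_m) = 61.1192 / 38.7914 = 1.5756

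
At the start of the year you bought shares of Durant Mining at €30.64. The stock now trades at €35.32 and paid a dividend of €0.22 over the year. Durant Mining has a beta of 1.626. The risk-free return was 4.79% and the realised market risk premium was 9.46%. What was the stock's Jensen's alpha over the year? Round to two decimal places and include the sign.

Realised HPR = (P1 + D1 − P0) / P0 = (35.32 + 0.22 − 30.64) / 30.64 = 4.90 / 30.64 = 15.9922%
CAPM required = R_f + β·MRP = 4.79% + 1.626 × 9.46% = 20.17196%
α = realised − required = 15.9922% − 20.17196% = -4.18%

-4.18%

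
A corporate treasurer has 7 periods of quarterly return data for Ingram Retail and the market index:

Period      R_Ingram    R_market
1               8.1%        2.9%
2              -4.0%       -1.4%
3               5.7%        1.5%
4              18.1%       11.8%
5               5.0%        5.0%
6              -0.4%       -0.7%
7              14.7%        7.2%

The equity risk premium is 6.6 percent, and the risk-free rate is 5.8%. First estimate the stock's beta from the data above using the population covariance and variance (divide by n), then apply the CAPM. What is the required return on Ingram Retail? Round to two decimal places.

16.18%

Mean R_i = (8.1 − 4.0 + 5.7 + 18.1 + 5.0 − 0.4 + 14.7) / 7 = 6.7429%
Mean R_m = (2.9 − 1.4 + 1.5 + 11.8 + 5.0 − 0.7 + 7.2) / 7 = 3.7571%
Σ(R_i − R̄_i)(R_m − R̄_m) = 205.0029  ⇒  Cov = 205.0029 / 7 = 29.2861
Σ(R_m − R̄_m)² = 130.3771  ⇒  Var(R_m) = 130.3771 / 7 = 18.6253
β = Cov / Var(R_m) = 29.2861 / 18.6253 = 1.5724
E(R) = R_f + β × MRP = 5.8% + 1.5724 × 6.6% = 16.18%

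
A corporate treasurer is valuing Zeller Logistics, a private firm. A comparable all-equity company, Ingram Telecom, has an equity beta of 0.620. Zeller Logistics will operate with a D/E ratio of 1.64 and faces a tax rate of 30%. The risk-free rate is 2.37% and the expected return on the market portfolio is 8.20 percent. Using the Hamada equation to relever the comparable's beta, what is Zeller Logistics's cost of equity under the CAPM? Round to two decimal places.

β_L = β_U × [1 + (1 − t)(D/E)] = 0.620 × [1 + (1 − 0.30) × 1.64]
    = 0.620 × [1 + 0.70 × 1.64] = 0.620 × 2.1480 = 1.3318
MRP = 8.20% − 2.37% = 5.83%
E(R) = R_f + β_L × MRP = 2.37% + 1.3318 × 5.83% = 10.13%

10.13%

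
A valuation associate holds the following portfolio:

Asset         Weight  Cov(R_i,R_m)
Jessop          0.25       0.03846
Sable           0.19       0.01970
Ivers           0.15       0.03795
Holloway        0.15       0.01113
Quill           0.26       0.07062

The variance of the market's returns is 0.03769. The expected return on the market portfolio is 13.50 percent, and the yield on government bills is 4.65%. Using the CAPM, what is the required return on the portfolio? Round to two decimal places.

β_Jessop = 0.03846 / 0.03769 = 1.0204
β_Sable = 0.01970 / 0.03769 = 0.5227
β_Ivers = 0.03795 / 0.03769 = 1.0069
β_Holloway = 0.01113 / 0.03769 = 0.2953
β_Quill = 0.07062 / 0.03769 = 1.8737
β_P = Σ w_i β_i = 0.25×1.0204 + 0.19×0.5227 + 0.15×1.0069 + 0.15×0.2953 + 0.26×1.8737 = 1.0369
MRP = 13.50% − 4.65% = 8.85%
E(R_P) = R_f + β_P × MRP = 4.65% + 1.0369 × 8.85% = 13.83%

13.83%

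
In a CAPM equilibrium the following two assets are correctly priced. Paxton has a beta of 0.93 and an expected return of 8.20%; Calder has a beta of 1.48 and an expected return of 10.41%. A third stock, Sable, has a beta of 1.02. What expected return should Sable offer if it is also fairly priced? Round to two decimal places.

8.56%

MRP (SML slope) = (10.41% − 8.20%) / (1.48 − 0.93) = 2.21% / 0.55 = 4.0182%
R_f (intercept) = 8.20% − 0.93 × 4.0182% = 4.4631%
E(R_Sable) = R_f + β × MRP = 4.4631% + 1.02 × 4.0182% = 8.56%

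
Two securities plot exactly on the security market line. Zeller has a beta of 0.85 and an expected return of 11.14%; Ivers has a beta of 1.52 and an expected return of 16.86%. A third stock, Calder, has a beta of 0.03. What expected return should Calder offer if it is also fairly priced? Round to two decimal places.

MRP (SML slope) = (16.86% − 11.14%) / (1.52 − 0.85) = 5.72% / 0.67 = 8.5373%
R_f (intercept) = 11.14% − 0.85 × 8.5373% = 3.8833%
E(R_Calder) = R_f + β × MRP = 3.8833% + 0.03 × 8.5373% = 4.14%

4.14%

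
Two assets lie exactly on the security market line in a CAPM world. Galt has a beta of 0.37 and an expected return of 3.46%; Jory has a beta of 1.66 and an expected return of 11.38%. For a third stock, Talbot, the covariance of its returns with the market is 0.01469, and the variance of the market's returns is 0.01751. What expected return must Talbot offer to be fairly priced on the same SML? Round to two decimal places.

MRP = (11.38% − 3.46%) / (1.66 − 0.37) = 6.1395%
R_f = 3.46% − 0.37 × 6.1395% = 1.1884%
β_Talbot = Cov / Var(R_m) = 0.01469 / 0.01751 = 0.8389
E(R_Talbot) = R_f + β × MRP = 1.1884% + 0.8389 × 6.1395% = 6.34%

6.34%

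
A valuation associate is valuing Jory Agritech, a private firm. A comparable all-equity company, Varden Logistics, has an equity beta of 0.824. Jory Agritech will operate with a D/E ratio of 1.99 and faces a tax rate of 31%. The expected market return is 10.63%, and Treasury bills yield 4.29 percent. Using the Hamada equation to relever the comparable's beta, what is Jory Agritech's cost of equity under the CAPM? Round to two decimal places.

β_L = β_U × [1 + (1 − t)(D/E)] = 0.824 × [1 + (1 − 0.31) × 1.99]
    = 0.824 × [1 + 0.69 × 1.99] = 0.824 × 2.3731 = 1.9554
MRP = 10.63% − 4.29% = 6.34%
E(R) = R_f + β_L × MRP = 4.29% + 1.9554 × 6.34% = 16.69%

16.69%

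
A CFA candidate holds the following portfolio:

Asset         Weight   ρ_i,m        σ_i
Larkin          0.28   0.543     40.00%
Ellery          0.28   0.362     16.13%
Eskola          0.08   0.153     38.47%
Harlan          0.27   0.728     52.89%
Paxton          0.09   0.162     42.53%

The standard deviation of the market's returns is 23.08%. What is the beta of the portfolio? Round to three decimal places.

0.832

β_Larkin = 0.543 × 40.00% / 23.08% = 0.9411
β_Ellery = 0.362 × 16.13% / 23.08% = 0.2530
β_Eskola = 0.153 × 38.47% / 23.08% = 0.2550
β_Harlan = 0.728 × 52.89% / 23.08% = 1.6683
β_Paxton = 0.162 × 42.53% / 23.08% = 0.2985
β_P = Σ w_i β_i = 0.28×0.9411 + 0.28×0.2530 + 0.08×0.2550 + 0.27×1.6683 + 0.09×0.2985 = 0.8321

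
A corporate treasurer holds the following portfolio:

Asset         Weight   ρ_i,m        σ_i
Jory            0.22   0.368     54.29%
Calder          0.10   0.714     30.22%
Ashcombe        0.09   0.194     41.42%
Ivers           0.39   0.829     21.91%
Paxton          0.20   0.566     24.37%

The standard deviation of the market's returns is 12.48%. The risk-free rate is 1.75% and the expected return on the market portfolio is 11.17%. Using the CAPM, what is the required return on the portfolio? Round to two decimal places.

β_Jory = 0.368 × 54.29% / 12.48% = 1.6009
β_Calder = 0.714 × 30.22% / 12.48% = 1.7289
β_Ashcombe = 0.194 × 41.42% / 12.48% = 0.6439
β_Ivers = 0.829 × 21.91% / 12.48% = 1.4554
β_Paxton = 0.566 × 24.37% / 12.48% = 1.1052
β_P = Σ w_i β_i = 0.22×1.6009 + 0.10×1.7289 + 0.09×0.6439 + 0.39×1.4554 + 0.20×1.1052 = 1.3717
MRP = 11.17% − 1.75% = 9.42%
E(R_P) = R_f + β_P × MRP = 1.75% + 1.3717 × 9.42% = 14.67%

14.67%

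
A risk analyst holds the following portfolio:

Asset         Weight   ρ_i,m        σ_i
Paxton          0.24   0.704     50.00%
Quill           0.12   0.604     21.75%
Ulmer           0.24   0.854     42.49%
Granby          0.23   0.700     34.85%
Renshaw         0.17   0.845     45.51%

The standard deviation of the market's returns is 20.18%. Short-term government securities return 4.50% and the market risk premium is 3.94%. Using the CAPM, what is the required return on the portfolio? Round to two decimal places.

β_Paxton = 0.704 × 50.00% / 20.18% = 1.7443
β_Quill = 0.604 × 21.75% / 20.18% = 0.6510
β_Ulmer = 0.854 × 42.49% / 20.18% = 1.7981
β_Granby = 0.700 × 34.85% / 20.18% = 1.2089
β_Renshaw = 0.845 × 45.51% / 20.18% = 1.9056
β_P = Σ w_i β_i = 0.24×1.7443 + 0.12×0.6510 + 0.24×1.7981 + 0.23×1.2089 + 0.17×1.9056 = 1.5303
E(R_P) = R_f + β_P × MRP = 4.50% + 1.5303 × 3.94% = 10.53%

10.53%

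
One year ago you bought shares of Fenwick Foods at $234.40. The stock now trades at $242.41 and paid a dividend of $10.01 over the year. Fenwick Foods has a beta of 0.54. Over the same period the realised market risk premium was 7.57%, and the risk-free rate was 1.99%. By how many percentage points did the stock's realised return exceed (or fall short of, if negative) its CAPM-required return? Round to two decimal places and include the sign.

Realised HPR = (P1 + D1 − P0) / P0 = (242.41 + 10.01 − 234.40) / 234.40 = 18.02 / 234.40 = 7.6877%
CAPM required = R_f + β·MRP = 1.99% + 0.54 × 7.57% = 6.0778%
α = realised − required = 7.6877% − 6.0778% = +1.61%

+1.61%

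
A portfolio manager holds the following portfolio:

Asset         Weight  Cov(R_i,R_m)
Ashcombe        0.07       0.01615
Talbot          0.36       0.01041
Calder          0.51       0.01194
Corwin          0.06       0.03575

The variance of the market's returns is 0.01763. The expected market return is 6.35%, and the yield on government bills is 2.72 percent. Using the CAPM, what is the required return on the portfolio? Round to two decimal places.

β_Ashcombe = 0.01615 / 0.01763 = 0.9161
β_Talbot = 0.01041 / 0.01763 = 0.5905
β_Calder = 0.01194 / 0.01763 = 0.6773
β_Corwin = 0.03575 / 0.01763 = 2.0278
β_P = Σ w_i β_i = 0.07×0.9161 + 0.36×0.5905 + 0.51×0.6773 + 0.06×2.0278 = 0.7438
MRP = 6.35% − 2.72% = 3.63%
E(R_P) = R_f + β_P × MRP = 2.72% + 0.7438 × 3.63% = 5.42%

5.42%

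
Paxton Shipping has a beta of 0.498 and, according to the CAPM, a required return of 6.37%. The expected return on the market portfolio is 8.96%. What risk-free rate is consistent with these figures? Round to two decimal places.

E(R) = R_f + β(E(R_m) − R_f) = R_f(1 − β) + β·E(R_m)
6.37% = R_f × (1 − 0.498) + 0.498 × 8.96%
6.37% = R_f × 0.502 + 4.46208%
R_f = (6.37% − 4.46208%) / 0.502 = 3.80%

3.80%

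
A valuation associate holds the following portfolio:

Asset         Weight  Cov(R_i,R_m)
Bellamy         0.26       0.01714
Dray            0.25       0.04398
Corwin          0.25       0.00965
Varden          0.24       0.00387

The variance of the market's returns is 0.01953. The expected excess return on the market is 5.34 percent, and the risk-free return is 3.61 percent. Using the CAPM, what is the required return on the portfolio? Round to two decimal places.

β_Bellamy = 0.01714 / 0.01953 = 0.8776
β_Dray = 0.04398 / 0.01953 = 2.2519
β_Corwin = 0.00965 / 0.01953 = 0.4941
β_Varden = 0.00387 / 0.01953 = 0.1982
β_P = Σ w_i β_i = 0.26×0.8776 + 0.25×2.2519 + 0.25×0.4941 + 0.24×0.1982 = 0.9622
E(R_P) = R_f + β_P × MRP = 3.61% + 0.9622 × 5.34% = 8.75%

8.75%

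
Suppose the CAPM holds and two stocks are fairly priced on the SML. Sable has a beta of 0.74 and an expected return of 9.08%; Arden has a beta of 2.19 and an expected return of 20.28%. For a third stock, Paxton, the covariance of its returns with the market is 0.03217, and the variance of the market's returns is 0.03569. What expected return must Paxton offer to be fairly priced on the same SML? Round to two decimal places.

MRP = (20.28% − 9.08%) / (2.19 − 0.74) = 7.7241%
R_f = 9.08% − 0.74 × 7.7241% = 3.3642%
β_Paxton = Cov / Var(R_m) = 0.03217 / 0.03569 = 0.9014
E(R_Paxton) = R_f + β × MRP = 3.3642% + 0.9014 × 7.7241% = 10.33%

10.33%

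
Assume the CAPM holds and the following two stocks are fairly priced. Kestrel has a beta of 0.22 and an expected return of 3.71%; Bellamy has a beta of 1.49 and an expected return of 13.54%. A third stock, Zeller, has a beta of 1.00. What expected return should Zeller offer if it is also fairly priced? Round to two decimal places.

MRP (SML slope) = (13.54% − 3.71%) / (1.49 − 0.22) = 9.83% / 1.27 = 7.7402%
R_f (intercept) = 3.71% − 0.22 × 7.7402% = 2.0072%
E(R_Zeller) = R_f + β × MRP = 2.0072% + 1.00 × 7.7402% = 9.75%

9.75%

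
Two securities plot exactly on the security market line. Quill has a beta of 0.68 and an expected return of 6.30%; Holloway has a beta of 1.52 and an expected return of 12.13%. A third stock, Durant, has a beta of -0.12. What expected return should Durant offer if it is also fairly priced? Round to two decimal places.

MRP (SML slope) = (12.13% − 6.30%) / (1.52 − 0.68) = 5.83% / 0.84 = 6.9405%
R_f (intercept) = 6.30% − 0.68 × 6.9405% = 1.5805%
E(R_Durant) = R_f + β × MRP = 1.5805% + -0.12 × 6.9405% = 0.75%

0.75%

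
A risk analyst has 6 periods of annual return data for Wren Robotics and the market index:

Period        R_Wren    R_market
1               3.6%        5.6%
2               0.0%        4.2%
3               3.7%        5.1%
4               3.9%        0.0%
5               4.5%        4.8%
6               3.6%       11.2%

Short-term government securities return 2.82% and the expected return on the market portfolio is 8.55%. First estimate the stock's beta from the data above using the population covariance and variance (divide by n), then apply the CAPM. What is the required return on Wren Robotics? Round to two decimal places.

Mean R_i = (3.6 + 0.0 + 3.7 + 3.9 + 4.5 + 3.6) / 6 = 3.2167%
Mean R_m = (5.6 + 4.2 + 5.1 + 0.0 + 4.8 + 11.2) / 6 = 5.1500%
Σ(R_i − R̄_i)(R_m − R̄_m) = 1.5550  ⇒  Cov = 1.5550 / 6 = 0.2592
Σ(R_m − R̄_m)² = 64.3550  ⇒  Var(R_m) = 64.3550 / 6 = 10.7258
β = Cov / Var(R_m) = 0.2592 / 10.7258 = 0.0242
MRP = 8.55% − 2.82% = 5.73%
E(R) = R_f + β × MRP = 2.82% + 0.0242 × 5.73% = 2.96%

2.96%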